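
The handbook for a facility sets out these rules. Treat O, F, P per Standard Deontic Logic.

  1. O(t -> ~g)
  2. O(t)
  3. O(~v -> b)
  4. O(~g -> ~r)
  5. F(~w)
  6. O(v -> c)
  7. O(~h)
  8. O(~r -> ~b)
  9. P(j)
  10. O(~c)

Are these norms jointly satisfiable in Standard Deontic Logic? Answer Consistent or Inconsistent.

From premise 10 we have O(~c).
The contrapositive of premise 6 (O(v -> c)) is O(~c -> ~v), and O(~c) is already established, so O(~v).
Premise 3 is O(~v -> b); since O(~v), deontic closure gives O(b).
Premise 8, O(~r -> ~b), contraposes to O(b -> r); with O(b) we get O(r).
Premise 4, O(~g -> ~r), contraposes to O(r -> g); with O(r) we get O(g).
The contrapositive of premise 1 (O(t -> ~g)) is O(g -> ~t), and O(g) is already established, so O(~t).
Yet premise 2 states O(t).
We now have both O(~t) and O(t) — t is simultaneously obligatory and forbidden, violating the D-axiom.

Inconsistent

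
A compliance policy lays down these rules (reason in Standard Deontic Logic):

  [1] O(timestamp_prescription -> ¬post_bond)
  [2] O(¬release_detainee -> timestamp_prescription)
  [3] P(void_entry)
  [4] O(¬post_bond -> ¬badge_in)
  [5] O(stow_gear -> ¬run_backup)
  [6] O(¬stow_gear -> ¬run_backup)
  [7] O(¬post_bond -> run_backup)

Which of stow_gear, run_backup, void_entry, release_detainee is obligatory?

Premises 6 and 5 are O(¬stow_gear -> ¬run_backup) and O(stow_gear -> ¬run_backup); every ideal world satisfies ¬stow_gear or stow_gear, so in either case ¬run_backup holds — hence O(¬run_backup).
Premise 7, O(¬post_bond -> run_backup), contraposes to O(¬run_backup -> post_bond); with O(¬run_backup) we get O(post_bond).
Premise 1, O(timestamp_prescription -> ¬post_bond), contraposes to O(post_bond -> ¬timestamp_prescription); with O(post_bond) we get O(¬timestamp_prescription).
Premise 2 is O(¬release_detainee -> timestamp_prescription); contrapositively O(¬timestamp_prescription -> release_detainee). Since O(¬timestamp_prescription) holds, K gives O(release_detainee).
So O(release_detainee) holds — release_detainee is obligatory. None of the other listed options is made obligatory by any chain of premises.

release_detainee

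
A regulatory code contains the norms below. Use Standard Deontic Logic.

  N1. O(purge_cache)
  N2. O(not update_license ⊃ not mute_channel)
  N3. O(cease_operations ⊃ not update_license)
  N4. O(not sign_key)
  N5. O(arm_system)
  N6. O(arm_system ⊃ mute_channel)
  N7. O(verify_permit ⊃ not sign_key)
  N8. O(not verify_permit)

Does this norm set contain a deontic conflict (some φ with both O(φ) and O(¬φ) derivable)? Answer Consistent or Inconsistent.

Consistent

Premise 7 is O(verify_permit ⊃ not sign_key); even if O(not sign_key) held, inferring O(verify_permit) would be affirming the consequent — invalid.
So O(verify_permit) is not derivable, and the apparent clash with O(not verify_permit) does not arise.
A world satisfying every obligation exists (e.g. arm_system=true, cease_operations=false, mute_channel=true, purge_cache=true, sign_key=false, update_license=true, verify_permit=false); no atom is both obligatory and forbidden, so the set is consistent.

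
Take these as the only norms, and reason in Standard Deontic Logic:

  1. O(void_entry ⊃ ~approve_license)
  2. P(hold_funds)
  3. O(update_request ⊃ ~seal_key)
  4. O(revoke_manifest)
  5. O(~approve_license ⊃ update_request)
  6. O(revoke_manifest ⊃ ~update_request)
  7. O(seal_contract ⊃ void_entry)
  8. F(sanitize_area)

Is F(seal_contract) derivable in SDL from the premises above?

Yes

Premise 4 gives O(revoke_manifest).
With premise 6, O(revoke_manifest ⊃ ~update_request), the K-axiom yields O(~update_request).
The contrapositive of premise 5 (O(~approve_license ⊃ update_request)) is O(~update_request ⊃ approve_license), and O(~update_request) is already established, so O(approve_license).
The contrapositive of premise 1 (O(void_entry ⊃ ~approve_license)) is O(approve_license ⊃ ~void_entry), and O(approve_license) is already established, so O(~void_entry).
Premise 7, O(seal_contract ⊃ void_entry), contraposes to O(~void_entry ⊃ ~seal_contract); with O(~void_entry) we get O(~seal_contract).
Premises 2, 3, 8 do not contribute to this derivation.
So O(~seal_contract) holds, i.e. F(seal_contract). The claim follows.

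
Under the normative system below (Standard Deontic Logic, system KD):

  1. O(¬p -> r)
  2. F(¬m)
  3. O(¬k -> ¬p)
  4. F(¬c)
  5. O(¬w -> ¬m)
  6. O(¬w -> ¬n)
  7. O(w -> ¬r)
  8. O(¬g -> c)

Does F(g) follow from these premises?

No

Premise 8 is O(¬g -> c); even if O(c) held, inferring O(¬g) would be affirming the consequent — invalid.
No other premise forces O(¬g). An ideal world satisfying every premise can still have g true, so F(g) is not derivable.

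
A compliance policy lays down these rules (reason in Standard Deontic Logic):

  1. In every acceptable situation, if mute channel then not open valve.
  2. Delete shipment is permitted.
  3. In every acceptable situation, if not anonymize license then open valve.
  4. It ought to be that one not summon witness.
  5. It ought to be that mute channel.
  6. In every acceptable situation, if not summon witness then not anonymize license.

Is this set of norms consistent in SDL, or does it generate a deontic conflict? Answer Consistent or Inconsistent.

From premise 5 we have O(mute_channel).
Premise 1 is O(mute_channel → ¬open_valve); since O(mute_channel), deontic closure gives O(¬open_valve).
Premise 3 is O(¬anonymize_license → open_valve); contrapositively O(¬open_valve → anonymize_license). Since O(¬open_valve) holds, K gives O(anonymize_license).
The contrapositive of premise 6 (O(¬summon_witness → ¬anonymize_license)) is O(anonymize_license → summon_witness), and O(anonymize_license) is already established, so O(summon_witness).
But premise 4 directly asserts O(¬summon_witness).
We now have both O(summon_witness) and O(¬summon_witness) — summon_witness is simultaneously obligatory and forbidden, violating the D-axiom.

Inconsistent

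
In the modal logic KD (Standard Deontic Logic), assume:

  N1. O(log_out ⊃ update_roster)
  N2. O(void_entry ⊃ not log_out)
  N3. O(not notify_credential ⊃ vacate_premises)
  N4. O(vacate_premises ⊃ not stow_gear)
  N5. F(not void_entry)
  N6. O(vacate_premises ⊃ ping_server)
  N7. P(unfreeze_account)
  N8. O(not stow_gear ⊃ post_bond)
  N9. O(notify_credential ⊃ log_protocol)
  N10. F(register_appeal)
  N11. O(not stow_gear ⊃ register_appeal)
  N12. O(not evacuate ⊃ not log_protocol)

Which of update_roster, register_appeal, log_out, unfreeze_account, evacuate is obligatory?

F(register_appeal) at premise 10 means O(not register_appeal).
Premise 11, O(not stow_gear ⊃ register_appeal), contraposes to O(not register_appeal ⊃ stow_gear); with O(not register_appeal) we get O(stow_gear).
Premise 4 is O(vacate_premises ⊃ not stow_gear); contrapositively O(stow_gear ⊃ not vacate_premises). Since O(stow_gear) holds, K gives O(not vacate_premises).
The contrapositive of premise 3 (O(not notify_credential ⊃ vacate_premises)) is O(not vacate_premises ⊃ notify_credential), and O(not vacate_premises) is already established, so O(notify_credential).
Applying K to premise 9 (O(notify_credential ⊃ log_protocol)) and O(notify_credential) yields O(log_protocol).
Premise 12, O(not evacuate ⊃ not log_protocol), contraposes to O(log_protocol ⊃ evacuate); with O(log_protocol) we get O(evacuate).
So O(evacuate) holds — evacuate is obligatory. None of the other listed options is made obligatory by any chain of premises.

evacuate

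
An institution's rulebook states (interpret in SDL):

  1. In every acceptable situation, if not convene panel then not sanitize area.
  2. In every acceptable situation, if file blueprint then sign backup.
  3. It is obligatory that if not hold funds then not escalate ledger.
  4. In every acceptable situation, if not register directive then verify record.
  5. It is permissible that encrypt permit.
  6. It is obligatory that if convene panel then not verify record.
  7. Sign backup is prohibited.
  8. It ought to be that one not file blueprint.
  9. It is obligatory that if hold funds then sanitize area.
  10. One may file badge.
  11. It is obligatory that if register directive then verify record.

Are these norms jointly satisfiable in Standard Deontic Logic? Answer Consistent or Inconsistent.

Consistent

Premise 2 is O(file_blueprint → sign_backup), but O(file_blueprint) is not derivable from the premises, so it does not yield O(sign_backup).
So O(sign_backup) is not derivable, and the apparent clash with O(¬sign_backup) does not arise.
A world satisfying every obligation exists (e.g. convene_panel=false, encrypt_permit=false, escalate_ledger=false, file_badge=false, file_blueprint=false, hold_funds=false, register_directive=false, sanitize_area=false, sign_backup=false, verify_record=true); no atom is both obligatory and forbidden, so the set is consistent.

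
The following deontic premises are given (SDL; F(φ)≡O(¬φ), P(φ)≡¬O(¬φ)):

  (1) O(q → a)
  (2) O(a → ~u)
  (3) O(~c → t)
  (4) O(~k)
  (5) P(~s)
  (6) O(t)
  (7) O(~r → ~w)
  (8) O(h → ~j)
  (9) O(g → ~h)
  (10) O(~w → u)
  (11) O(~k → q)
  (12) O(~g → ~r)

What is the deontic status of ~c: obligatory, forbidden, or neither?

Premise 3 is O(~c → t); even if O(t) held, inferring O(~c) would be affirming the consequent — invalid.
No premise or chain of K-axiom applications forces O(~c), and none forces O(c). So ~c is neither obligatory nor forbidden under these norms.

Neither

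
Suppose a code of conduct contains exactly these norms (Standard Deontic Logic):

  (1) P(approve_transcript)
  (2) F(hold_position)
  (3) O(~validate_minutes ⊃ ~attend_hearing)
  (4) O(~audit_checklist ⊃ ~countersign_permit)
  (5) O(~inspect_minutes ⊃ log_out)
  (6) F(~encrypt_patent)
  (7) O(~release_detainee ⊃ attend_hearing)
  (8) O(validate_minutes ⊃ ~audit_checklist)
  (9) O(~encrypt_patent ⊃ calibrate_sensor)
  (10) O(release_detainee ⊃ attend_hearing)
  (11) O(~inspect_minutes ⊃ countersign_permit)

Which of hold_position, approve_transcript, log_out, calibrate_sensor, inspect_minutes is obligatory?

By case analysis on ~release_detainee: premise 7 gives O(~release_detainee ⊃ attend_hearing) and premise 10 gives O(release_detainee ⊃ attend_hearing), so O(attend_hearing) either way.
Premise 3, O(~validate_minutes ⊃ ~attend_hearing), contraposes to O(attend_hearing ⊃ validate_minutes); with O(attend_hearing) we get O(validate_minutes).
From O(validate_minutes) and premise 8, O(validate_minutes ⊃ ~audit_checklist), we obtain O(~audit_checklist).
With premise 4, O(~audit_checklist ⊃ ~countersign_permit), the K-axiom yields O(~countersign_permit).
Premise 11 is O(~inspect_minutes ⊃ countersign_permit); contrapositively O(~countersign_permit ⊃ inspect_minutes). Since O(~countersign_permit) holds, K gives O(inspect_minutes).
So O(inspect_minutes) holds — inspect_minutes is obligatory. None of the other listed options is made obligatory by any chain of premises.

inspect_minutes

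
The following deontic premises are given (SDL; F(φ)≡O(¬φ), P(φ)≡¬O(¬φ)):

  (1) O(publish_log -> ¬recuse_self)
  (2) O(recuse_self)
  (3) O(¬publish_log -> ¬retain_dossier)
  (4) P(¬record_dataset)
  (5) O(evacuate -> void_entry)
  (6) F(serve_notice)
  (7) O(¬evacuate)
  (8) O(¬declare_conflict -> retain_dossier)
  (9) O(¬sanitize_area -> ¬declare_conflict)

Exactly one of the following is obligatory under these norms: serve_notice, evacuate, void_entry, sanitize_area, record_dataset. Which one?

From premise 2 we have O(recuse_self).
Premise 1, O(publish_log -> ¬recuse_self), contraposes to O(recuse_self -> ¬publish_log); with O(recuse_self) we get O(¬publish_log).
Premise 3 is O(¬publish_log -> ¬retain_dossier); since O(¬publish_log), deontic closure gives O(¬retain_dossier).
The contrapositive of premise 8 (O(¬declare_conflict -> retain_dossier)) is O(¬retain_dossier -> declare_conflict), and O(¬retain_dossier) is already established, so O(declare_conflict).
The contrapositive of premise 9 (O(¬sanitize_area -> ¬declare_conflict)) is O(declare_conflict -> sanitize_area), and O(declare_conflict) is already established, so O(sanitize_area).
So O(sanitize_area) holds — sanitize_area is obligatory. None of the other listed options is made obligatory by any chain of premises.

sanitize_area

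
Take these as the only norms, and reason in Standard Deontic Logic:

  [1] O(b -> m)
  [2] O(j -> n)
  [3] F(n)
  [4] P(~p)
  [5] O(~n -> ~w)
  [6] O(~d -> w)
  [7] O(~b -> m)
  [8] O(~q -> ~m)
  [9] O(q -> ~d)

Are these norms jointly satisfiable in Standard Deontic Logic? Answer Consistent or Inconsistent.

Inconsistent

Premises 1 and 7 are O(b -> m) and O(~b -> m); every ideal world satisfies b or ~b, so in either case m holds — hence O(m).
Premise 8 is O(~q -> ~m); contrapositively O(m -> q). Since O(m) holds, K gives O(q).
Premise 9 is O(q -> ~d); since O(q), deontic closure gives O(~d).
Premise 6 is O(~d -> w); since O(~d), deontic closure gives O(w).
The contrapositive of premise 5 (O(~n -> ~w)) is O(w -> n), and O(w) is already established, so O(n).
However, F(n) at premise 3 amounts to O(~n).
We now have both O(n) and O(~n) — n is simultaneously obligatory and forbidden, violating the D-axiom.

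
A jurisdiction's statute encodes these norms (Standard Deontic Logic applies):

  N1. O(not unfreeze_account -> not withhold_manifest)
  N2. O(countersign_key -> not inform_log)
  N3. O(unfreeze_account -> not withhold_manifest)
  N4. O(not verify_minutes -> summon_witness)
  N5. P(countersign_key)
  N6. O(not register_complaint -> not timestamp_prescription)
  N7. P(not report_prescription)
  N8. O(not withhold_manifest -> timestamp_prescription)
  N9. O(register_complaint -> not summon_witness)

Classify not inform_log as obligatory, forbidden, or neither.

Premise 2 is O(countersign_key -> not inform_log), but O(countersign_key) is not derivable from the premises (the permission P(countersign_key) asserts only not O(not countersign_key), not O(countersign_key)), so it does not yield O(not inform_log).
No premise or chain of K-axiom applications forces O(not inform_log), and none forces O(inform_log). So not inform_log is neither obligatory nor forbidden under these norms.

Neither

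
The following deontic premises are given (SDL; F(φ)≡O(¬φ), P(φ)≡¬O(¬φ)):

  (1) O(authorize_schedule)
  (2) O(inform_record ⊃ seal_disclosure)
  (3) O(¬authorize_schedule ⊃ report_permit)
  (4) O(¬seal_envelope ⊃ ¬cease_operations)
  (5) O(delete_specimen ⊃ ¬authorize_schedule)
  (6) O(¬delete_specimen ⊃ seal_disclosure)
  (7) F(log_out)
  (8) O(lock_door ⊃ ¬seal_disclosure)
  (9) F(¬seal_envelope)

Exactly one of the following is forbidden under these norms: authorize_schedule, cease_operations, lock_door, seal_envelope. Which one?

Premise 1 states O(authorize_schedule) outright.
Premise 5, O(delete_specimen ⊃ ¬authorize_schedule), contraposes to O(authorize_schedule ⊃ ¬delete_specimen); with O(authorize_schedule) we get O(¬delete_specimen).
Premise 6 is O(¬delete_specimen ⊃ seal_disclosure); since O(¬delete_specimen), deontic closure gives O(seal_disclosure).
Premise 8, O(lock_door ⊃ ¬seal_disclosure), contraposes to O(seal_disclosure ⊃ ¬lock_door); with O(seal_disclosure) we get O(¬lock_door).
So O(¬lock_door) holds, i.e. lock_door is forbidden. None of the other listed options is forbidden under the premises.

lock_door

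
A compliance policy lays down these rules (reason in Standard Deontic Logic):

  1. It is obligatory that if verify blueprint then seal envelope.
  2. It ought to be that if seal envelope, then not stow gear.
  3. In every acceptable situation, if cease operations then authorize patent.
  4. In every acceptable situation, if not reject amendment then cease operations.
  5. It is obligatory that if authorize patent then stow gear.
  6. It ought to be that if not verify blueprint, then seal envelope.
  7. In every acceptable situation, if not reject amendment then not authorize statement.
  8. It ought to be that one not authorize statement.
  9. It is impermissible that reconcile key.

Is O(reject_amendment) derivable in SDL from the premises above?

Yes

By case analysis on verify_blueprint: premise 1 gives O(verify_blueprint → seal_envelope) and premise 6 gives O(¬verify_blueprint → seal_envelope), so O(seal_envelope) either way.
Applying K to premise 2 (O(seal_envelope → ¬stow_gear)) and O(seal_envelope) yields O(¬stow_gear).
Premise 5 is O(authorize_patent → stow_gear); contrapositively O(¬stow_gear → ¬authorize_patent). Since O(¬stow_gear) holds, K gives O(¬authorize_patent).
Premise 3, O(cease_operations → authorize_patent), contraposes to O(¬authorize_patent → ¬cease_operations); with O(¬authorize_patent) we get O(¬cease_operations).
The contrapositive of premise 4 (O(¬reject_amendment → cease_operations)) is O(¬cease_operations → reject_amendment), and O(¬cease_operations) is already established, so O(reject_amendment).
Premises 7, 8, 9 do not contribute to this derivation.
So O(reject_amendment) follows.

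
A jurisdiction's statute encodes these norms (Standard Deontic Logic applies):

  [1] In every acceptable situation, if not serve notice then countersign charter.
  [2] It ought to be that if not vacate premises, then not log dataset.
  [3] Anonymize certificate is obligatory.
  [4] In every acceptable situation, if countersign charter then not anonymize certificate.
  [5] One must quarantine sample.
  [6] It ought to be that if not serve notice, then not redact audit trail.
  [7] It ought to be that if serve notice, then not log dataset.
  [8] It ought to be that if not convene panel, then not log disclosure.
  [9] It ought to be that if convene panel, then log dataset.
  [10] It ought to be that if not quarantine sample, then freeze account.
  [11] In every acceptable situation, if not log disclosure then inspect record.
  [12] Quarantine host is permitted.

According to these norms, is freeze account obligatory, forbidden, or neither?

Neither

Premise 10 is O(¬quarantine_sample → freeze_account), but O(¬quarantine_sample) is not derivable from the premises, so it does not yield O(freeze_account).
No premise or chain of K-axiom applications forces O(freeze_account), and none forces O(¬freeze_account). So freeze_account is neither obligatory nor forbidden under these norms.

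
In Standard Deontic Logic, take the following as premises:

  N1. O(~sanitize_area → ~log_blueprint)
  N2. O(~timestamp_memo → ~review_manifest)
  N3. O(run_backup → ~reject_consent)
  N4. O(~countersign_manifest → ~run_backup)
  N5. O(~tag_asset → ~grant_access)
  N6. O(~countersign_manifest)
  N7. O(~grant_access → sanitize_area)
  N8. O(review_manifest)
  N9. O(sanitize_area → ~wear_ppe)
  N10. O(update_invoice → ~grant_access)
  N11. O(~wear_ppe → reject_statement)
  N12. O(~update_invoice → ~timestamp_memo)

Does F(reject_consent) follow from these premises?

No

Premise 3 is O(run_backup → ~reject_consent), but O(run_backup) is not derivable from the premises, so it does not yield O(~reject_consent).
No other premise forces O(~reject_consent). An ideal world satisfying every premise can still have reject_consent true, so F(reject_consent) is not derivable.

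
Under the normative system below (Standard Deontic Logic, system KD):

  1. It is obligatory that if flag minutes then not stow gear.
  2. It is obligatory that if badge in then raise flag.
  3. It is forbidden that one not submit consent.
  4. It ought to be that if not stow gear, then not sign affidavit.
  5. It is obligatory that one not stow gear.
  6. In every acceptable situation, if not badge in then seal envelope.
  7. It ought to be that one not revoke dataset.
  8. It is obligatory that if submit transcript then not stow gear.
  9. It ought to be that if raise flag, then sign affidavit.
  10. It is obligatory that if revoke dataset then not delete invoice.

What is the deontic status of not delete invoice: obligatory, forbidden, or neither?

Premise 10 is O(revoke_dataset → ¬delete_invoice), but O(revoke_dataset) is not derivable from the premises, so it does not yield O(¬delete_invoice).
No premise or chain of K-axiom applications forces O(¬delete_invoice), and none forces O(delete_invoice). So ¬delete_invoice is neither obligatory nor forbidden under these norms.

Neither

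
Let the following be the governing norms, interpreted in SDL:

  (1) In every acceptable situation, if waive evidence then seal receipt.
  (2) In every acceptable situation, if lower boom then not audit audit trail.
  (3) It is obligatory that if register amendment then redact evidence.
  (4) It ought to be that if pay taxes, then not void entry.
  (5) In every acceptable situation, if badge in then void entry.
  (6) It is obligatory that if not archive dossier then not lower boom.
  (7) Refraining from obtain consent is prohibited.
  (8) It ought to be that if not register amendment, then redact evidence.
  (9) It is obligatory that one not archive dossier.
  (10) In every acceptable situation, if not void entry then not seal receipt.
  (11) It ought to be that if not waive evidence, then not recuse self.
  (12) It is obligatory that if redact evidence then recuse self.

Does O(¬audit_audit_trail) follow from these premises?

Premise 2 is O(lower_boom → ¬audit_audit_trail), but O(lower_boom) is not derivable from the premises, so it does not yield O(¬audit_audit_trail).
No other premise forces O(¬audit_audit_trail). An ideal world satisfying every premise can still have ¬audit_audit_trail false, so O(¬audit_audit_trail) is not derivable.

No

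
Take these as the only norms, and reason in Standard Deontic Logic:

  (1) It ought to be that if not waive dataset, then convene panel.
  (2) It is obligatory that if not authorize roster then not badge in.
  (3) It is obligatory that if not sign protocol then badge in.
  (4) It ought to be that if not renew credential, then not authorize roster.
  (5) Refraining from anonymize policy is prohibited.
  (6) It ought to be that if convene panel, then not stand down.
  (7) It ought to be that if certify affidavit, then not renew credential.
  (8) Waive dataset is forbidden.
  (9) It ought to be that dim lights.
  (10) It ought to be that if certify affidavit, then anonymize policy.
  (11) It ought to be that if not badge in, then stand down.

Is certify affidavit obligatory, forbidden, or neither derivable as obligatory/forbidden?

Forbidden

Premise 8 is F(waive_dataset), i.e. O(¬waive_dataset).
Premise 1 is O(¬waive_dataset → convene_panel); since O(¬waive_dataset), deontic closure gives O(convene_panel).
Premise 6 is O(convene_panel → ¬stand_down); since O(convene_panel), deontic closure gives O(¬stand_down).
The contrapositive of premise 11 (O(¬badge_in → stand_down)) is O(¬stand_down → badge_in), and O(¬stand_down) is already established, so O(badge_in).
The contrapositive of premise 2 (O(¬authorize_roster → ¬badge_in)) is O(badge_in → authorize_roster), and O(badge_in) is already established, so O(authorize_roster).
Premise 4, O(¬renew_credential → ¬authorize_roster), contraposes to O(authorize_roster → renew_credential); with O(authorize_roster) we get O(renew_credential).
The contrapositive of premise 7 (O(certify_affidavit → ¬renew_credential)) is O(renew_credential → ¬certify_affidavit), and O(renew_credential) is already established, so O(¬certify_affidavit).
Premises 3, 5, 9, 10 do not contribute to this derivation.
Thus O(¬certify_affidavit), which is F(certify_affidavit): certify_affidavit is forbidden.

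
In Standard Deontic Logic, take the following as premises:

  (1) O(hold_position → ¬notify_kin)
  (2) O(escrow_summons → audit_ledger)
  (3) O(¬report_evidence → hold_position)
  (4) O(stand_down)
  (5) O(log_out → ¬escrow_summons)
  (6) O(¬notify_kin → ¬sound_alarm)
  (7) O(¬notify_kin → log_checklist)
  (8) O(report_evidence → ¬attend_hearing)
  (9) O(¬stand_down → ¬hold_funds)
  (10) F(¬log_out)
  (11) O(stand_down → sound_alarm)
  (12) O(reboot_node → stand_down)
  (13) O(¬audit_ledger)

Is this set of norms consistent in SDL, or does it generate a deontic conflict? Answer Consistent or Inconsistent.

Consistent

Premise 2 is O(escrow_summons → audit_ledger), but O(escrow_summons) is not derivable from the premises, so it does not yield O(audit_ledger).
So O(audit_ledger) is not derivable, and the apparent clash with O(¬audit_ledger) does not arise.
A world satisfying every obligation exists (e.g. attend_hearing=false, audit_ledger=false, escrow_summons=false, hold_funds=false, hold_position=false, log_checklist=false, log_out=true, notify_kin=true, reboot_node=false, report_evidence=true, sound_alarm=true, stand_down=true); no atom is both obligatory and forbidden, so the set is consistent.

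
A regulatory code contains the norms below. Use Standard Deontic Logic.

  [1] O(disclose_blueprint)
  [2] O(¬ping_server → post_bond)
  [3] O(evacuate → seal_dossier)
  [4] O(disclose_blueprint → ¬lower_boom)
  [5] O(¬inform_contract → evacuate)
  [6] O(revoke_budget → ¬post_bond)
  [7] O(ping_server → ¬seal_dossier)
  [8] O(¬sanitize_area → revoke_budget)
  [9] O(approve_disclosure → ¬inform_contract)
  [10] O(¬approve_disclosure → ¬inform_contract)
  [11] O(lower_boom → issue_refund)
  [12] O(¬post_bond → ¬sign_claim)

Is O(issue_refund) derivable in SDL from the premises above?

No

Premise 11 is O(lower_boom → issue_refund), but O(lower_boom) is not derivable from the premises, so it does not yield O(issue_refund).
No other premise forces O(issue_refund). An ideal world satisfying every premise can still have issue_refund false, so O(issue_refund) is not derivable.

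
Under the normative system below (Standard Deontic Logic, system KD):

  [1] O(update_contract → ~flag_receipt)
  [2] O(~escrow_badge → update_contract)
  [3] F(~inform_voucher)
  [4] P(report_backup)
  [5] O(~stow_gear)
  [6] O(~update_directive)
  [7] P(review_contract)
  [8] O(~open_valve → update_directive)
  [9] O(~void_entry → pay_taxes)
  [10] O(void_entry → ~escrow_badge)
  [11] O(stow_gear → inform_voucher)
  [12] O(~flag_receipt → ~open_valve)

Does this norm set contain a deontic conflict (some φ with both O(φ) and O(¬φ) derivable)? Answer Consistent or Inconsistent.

Consistent

Premise 11 is O(stow_gear → inform_voucher); even if O(inform_voucher) held, inferring O(stow_gear) would be affirming the consequent — invalid.
So O(stow_gear) is not derivable, and the apparent clash with O(~stow_gear) does not arise.
A world satisfying every obligation exists (e.g. escrow_badge=true, flag_receipt=true, inform_voucher=true, open_valve=true, pay_taxes=true, report_backup=false, review_contract=false, stow_gear=false, update_contract=false, update_directive=false, void_entry=false); no atom is both obligatory and forbidden, so the set is consistent.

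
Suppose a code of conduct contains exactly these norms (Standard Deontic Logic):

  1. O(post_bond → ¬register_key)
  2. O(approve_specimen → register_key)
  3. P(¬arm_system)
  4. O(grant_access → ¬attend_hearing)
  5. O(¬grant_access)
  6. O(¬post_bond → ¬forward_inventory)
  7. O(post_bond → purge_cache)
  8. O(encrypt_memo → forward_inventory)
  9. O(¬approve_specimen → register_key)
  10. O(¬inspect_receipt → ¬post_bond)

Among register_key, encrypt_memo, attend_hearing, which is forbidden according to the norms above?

encrypt_memo

Premises 2 and 9 cover both cases: O(approve_specimen → register_key) and O(¬approve_specimen → register_key). Since approve_specimen ∨ ¬approve_specimen is a tautology, O(register_key) follows.
Premise 1, O(post_bond → ¬register_key), contraposes to O(register_key → ¬post_bond); with O(register_key) we get O(¬post_bond).
Applying K to premise 6 (O(¬post_bond → ¬forward_inventory)) and O(¬post_bond) yields O(¬forward_inventory).
Premise 8, O(encrypt_memo → forward_inventory), contraposes to O(¬forward_inventory → ¬encrypt_memo); with O(¬forward_inventory) we get O(¬encrypt_memo).
So O(¬encrypt_memo) holds, i.e. encrypt_memo is forbidden. None of the other listed options is forbidden under the premises.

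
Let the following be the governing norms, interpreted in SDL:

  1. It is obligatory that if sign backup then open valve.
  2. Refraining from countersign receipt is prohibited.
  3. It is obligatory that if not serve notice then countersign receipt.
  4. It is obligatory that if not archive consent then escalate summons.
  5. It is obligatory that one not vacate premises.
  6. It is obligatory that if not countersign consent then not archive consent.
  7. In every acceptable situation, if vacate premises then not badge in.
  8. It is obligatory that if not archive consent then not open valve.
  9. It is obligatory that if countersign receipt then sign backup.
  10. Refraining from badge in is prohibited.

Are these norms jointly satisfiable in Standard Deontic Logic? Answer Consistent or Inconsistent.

Consistent

Premise 7 is O(vacate_premises → ¬badge_in), but O(vacate_premises) is not derivable from the premises, so it does not yield O(¬badge_in).
So O(¬badge_in) is not derivable, and the apparent clash with O(badge_in) does not arise.
A world satisfying every obligation exists (e.g. archive_consent=true, badge_in=true, countersign_consent=true, countersign_receipt=true, escalate_summons=false, open_valve=true, serve_notice=false, sign_backup=true, vacate_premises=false); no atom is both obligatory and forbidden, so the set is consistent.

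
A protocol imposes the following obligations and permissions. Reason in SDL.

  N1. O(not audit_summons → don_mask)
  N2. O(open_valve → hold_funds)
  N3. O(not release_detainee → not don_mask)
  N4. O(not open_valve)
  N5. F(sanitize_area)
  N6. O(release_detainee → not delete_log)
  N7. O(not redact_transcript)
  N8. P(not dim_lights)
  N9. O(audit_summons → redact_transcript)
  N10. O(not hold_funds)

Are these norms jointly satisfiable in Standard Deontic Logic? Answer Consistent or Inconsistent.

Premise 2 is O(open_valve → hold_funds), but O(open_valve) is not derivable from the premises, so it does not yield O(hold_funds).
So O(hold_funds) is not derivable, and the apparent clash with O(not hold_funds) does not arise.
A world satisfying every obligation exists (e.g. audit_summons=false, delete_log=false, dim_lights=false, don_mask=true, hold_funds=false, open_valve=false, redact_transcript=false, release_detainee=true, sanitize_area=false); no atom is both obligatory and forbidden, so the set is consistent.

Consistent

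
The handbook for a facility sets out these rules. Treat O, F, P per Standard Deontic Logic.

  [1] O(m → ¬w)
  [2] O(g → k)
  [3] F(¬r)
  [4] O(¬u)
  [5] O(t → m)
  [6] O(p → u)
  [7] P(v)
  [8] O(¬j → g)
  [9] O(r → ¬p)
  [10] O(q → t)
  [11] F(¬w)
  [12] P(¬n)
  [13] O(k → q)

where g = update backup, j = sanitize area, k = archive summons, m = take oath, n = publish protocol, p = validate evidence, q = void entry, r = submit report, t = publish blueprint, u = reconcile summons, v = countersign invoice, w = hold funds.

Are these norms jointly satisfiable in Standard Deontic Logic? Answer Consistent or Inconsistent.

Premise 6 is O(p → u), but O(p) is not derivable from the premises, so it does not yield O(u).
So O(u) is not derivable, and the apparent clash with O(¬u) does not arise.
A world satisfying every obligation exists (e.g. g=false, j=true, k=false, m=false, n=false, p=false, q=false, r=true, t=false, u=false, v=false, w=true); no atom is both obligatory and forbidden, so the set is consistent.

Consistent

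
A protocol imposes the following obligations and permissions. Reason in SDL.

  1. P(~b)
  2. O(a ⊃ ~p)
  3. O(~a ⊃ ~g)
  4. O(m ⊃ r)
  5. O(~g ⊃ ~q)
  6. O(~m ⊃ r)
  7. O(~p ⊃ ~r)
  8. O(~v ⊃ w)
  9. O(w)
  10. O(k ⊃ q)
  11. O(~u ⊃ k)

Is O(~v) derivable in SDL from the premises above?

Premise 8 is O(~v ⊃ w); even if O(w) held, inferring O(~v) would be affirming the consequent — invalid.
No other premise forces O(~v). An ideal world satisfying every premise can still have ~v false, so O(~v) is not derivable.

No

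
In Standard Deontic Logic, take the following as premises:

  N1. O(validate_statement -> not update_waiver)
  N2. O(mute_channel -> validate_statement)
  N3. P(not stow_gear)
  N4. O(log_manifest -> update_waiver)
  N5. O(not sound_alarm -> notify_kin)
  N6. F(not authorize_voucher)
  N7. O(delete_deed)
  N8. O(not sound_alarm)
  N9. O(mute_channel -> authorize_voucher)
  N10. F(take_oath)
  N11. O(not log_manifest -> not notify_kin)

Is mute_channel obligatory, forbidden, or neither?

Forbidden

From premise 8 we have O(not sound_alarm).
Applying K to premise 5 (O(not sound_alarm -> notify_kin)) and O(not sound_alarm) yields O(notify_kin).
The contrapositive of premise 11 (O(not log_manifest -> not notify_kin)) is O(notify_kin -> log_manifest), and O(notify_kin) is already established, so O(log_manifest).
From O(log_manifest) and premise 4, O(log_manifest -> update_waiver), we obtain O(update_waiver).
Premise 1, O(validate_statement -> not update_waiver), contraposes to O(update_waiver -> not validate_statement); with O(update_waiver) we get O(not validate_statement).
Premise 2, O(mute_channel -> validate_statement), contraposes to O(not validate_statement -> not mute_channel); with O(not validate_statement) we get O(not mute_channel).
Premises 3, 6, 7, 9, 10 do not contribute to this derivation.
Thus O(not mute_channel), which is F(mute_channel): mute_channel is forbidden.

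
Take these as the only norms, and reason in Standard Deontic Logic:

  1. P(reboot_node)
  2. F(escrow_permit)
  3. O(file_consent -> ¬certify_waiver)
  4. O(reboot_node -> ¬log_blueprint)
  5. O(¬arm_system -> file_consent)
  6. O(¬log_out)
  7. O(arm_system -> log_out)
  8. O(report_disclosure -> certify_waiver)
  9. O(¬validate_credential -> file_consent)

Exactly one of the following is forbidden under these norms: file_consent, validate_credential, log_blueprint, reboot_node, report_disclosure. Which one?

From premise 6 we have O(¬log_out).
The contrapositive of premise 7 (O(arm_system -> log_out)) is O(¬log_out -> ¬arm_system), and O(¬log_out) is already established, so O(¬arm_system).
Applying K to premise 5 (O(¬arm_system -> file_consent)) and O(¬arm_system) yields O(file_consent).
From O(file_consent) and premise 3, O(file_consent -> ¬certify_waiver), we obtain O(¬certify_waiver).
Premise 8, O(report_disclosure -> certify_waiver), contraposes to O(¬certify_waiver -> ¬report_disclosure); with O(¬certify_waiver) we get O(¬report_disclosure).
So O(¬report_disclosure) holds, i.e. report_disclosure is forbidden. None of the other listed options is forbidden under the premises.

report_disclosure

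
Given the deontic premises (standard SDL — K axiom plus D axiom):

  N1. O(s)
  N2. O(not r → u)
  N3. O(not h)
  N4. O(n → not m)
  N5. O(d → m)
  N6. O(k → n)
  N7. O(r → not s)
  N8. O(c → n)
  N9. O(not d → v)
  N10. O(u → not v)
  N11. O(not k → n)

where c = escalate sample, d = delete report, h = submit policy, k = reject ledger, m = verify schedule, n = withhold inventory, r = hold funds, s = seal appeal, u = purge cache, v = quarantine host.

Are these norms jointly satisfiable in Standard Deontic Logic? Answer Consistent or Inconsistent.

Inconsistent

Premises 11 and 6 are O(not k → n) and O(k → n); every ideal world satisfies not k or k, so in either case n holds — hence O(n).
From O(n) and premise 4, O(n → not m), we obtain O(not m).
Premise 5 is O(d → m); contrapositively O(not m → not d). Since O(not m) holds, K gives O(not d).
From O(not d) and premise 9, O(not d → v), we obtain O(v).
The contrapositive of premise 10 (O(u → not v)) is O(v → not u), and O(v) is already established, so O(not u).
Premise 2 is O(not r → u); contrapositively O(not u → r). Since O(not u) holds, K gives O(r).
Applying K to premise 7 (O(r → not s)) and O(r) yields O(not s).
However, premise 1 gives O(s).
We now have both O(not s) and O(s) — s is simultaneously obligatory and forbidden, violating the D-axiom.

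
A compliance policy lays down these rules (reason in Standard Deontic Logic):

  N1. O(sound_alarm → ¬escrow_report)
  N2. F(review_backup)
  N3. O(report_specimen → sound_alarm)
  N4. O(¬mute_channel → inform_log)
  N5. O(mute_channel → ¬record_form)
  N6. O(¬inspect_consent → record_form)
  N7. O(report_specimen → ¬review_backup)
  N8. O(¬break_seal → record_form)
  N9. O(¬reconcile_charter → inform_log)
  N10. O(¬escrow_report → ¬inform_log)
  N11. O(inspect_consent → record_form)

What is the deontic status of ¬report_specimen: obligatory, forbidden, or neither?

Premises 11 and 6 cover both cases: O(inspect_consent → record_form) and O(¬inspect_consent → record_form). Since inspect_consent ∨ ¬inspect_consent is a tautology, O(record_form) follows.
Premise 5, O(mute_channel → ¬record_form), contraposes to O(record_form → ¬mute_channel); with O(record_form) we get O(¬mute_channel).
From O(¬mute_channel) and premise 4, O(¬mute_channel → inform_log), we obtain O(inform_log).
Premise 10 is O(¬escrow_report → ¬inform_log); contrapositively O(inform_log → escrow_report). Since O(inform_log) holds, K gives O(escrow_report).
Premise 1, O(sound_alarm → ¬escrow_report), contraposes to O(escrow_report → ¬sound_alarm); with O(escrow_report) we get O(¬sound_alarm).
Premise 3 is O(report_specimen → sound_alarm); contrapositively O(¬sound_alarm → ¬report_specimen). Since O(¬sound_alarm) holds, K gives O(¬report_specimen).
Premises 2, 7, 8, 9 do not contribute to this derivation.
Hence ¬report_specimen is obligatory.

Obligatory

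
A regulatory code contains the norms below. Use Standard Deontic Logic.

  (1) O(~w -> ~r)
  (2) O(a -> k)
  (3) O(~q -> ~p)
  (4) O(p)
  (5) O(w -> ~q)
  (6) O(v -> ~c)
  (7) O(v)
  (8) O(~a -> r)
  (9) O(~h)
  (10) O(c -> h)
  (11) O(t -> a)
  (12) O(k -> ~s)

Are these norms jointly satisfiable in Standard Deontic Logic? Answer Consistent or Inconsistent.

Consistent

Premise 10 is O(c -> h), but O(c) is not derivable from the premises, so it does not yield O(h).
So O(h) is not derivable, and the apparent clash with O(~h) does not arise.
A world satisfying every obligation exists (e.g. a=true, c=false, h=false, k=true, p=true, q=true, r=false, s=false, t=false, v=true, w=false); no atom is both obligatory and forbidden, so the set is consistent.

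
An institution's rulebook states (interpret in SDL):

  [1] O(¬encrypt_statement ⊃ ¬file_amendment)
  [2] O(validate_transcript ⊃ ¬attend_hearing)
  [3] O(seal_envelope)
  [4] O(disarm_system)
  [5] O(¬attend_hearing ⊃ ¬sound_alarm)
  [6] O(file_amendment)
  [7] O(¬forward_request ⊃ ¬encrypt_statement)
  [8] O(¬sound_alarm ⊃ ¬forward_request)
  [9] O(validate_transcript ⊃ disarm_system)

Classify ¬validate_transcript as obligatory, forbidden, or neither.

Premise 6 states O(file_amendment) outright.
The contrapositive of premise 1 (O(¬encrypt_statement ⊃ ¬file_amendment)) is O(file_amendment ⊃ encrypt_statement), and O(file_amendment) is already established, so O(encrypt_statement).
Premise 7 is O(¬forward_request ⊃ ¬encrypt_statement); contrapositively O(encrypt_statement ⊃ forward_request). Since O(encrypt_statement) holds, K gives O(forward_request).
The contrapositive of premise 8 (O(¬sound_alarm ⊃ ¬forward_request)) is O(forward_request ⊃ sound_alarm), and O(forward_request) is already established, so O(sound_alarm).
The contrapositive of premise 5 (O(¬attend_hearing ⊃ ¬sound_alarm)) is O(sound_alarm ⊃ attend_hearing), and O(sound_alarm) is already established, so O(attend_hearing).
Premise 2, O(validate_transcript ⊃ ¬attend_hearing), contraposes to O(attend_hearing ⊃ ¬validate_transcript); with O(attend_hearing) we get O(¬validate_transcript).
Premises 3, 4, 9 do not contribute to this derivation.
Hence ¬validate_transcript is obligatory.

Obligatory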